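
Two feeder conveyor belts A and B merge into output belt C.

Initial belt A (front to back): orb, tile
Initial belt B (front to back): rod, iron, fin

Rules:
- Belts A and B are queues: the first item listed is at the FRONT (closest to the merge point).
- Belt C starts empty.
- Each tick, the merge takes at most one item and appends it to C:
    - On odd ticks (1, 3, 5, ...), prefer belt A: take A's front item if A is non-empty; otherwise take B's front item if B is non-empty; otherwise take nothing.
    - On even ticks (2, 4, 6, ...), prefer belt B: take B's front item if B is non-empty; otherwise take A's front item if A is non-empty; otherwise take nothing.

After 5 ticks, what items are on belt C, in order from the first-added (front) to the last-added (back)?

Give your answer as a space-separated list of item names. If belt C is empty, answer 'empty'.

Tick 1: prefer A, take orb from A; A=[tile] B=[rod,iron,fin] C=[orb]
Tick 2: prefer B, take rod from B; A=[tile] B=[iron,fin] C=[orb,rod]
Tick 3: prefer A, take tile from A; A=[-] B=[iron,fin] C=[orb,rod,tile]
Tick 4: prefer B, take iron from B; A=[-] B=[fin] C=[orb,rod,tile,iron]
Tick 5: prefer A, take fin from B; A=[-] B=[-] C=[orb,rod,tile,iron,fin]

Answer: orb rod tile iron fin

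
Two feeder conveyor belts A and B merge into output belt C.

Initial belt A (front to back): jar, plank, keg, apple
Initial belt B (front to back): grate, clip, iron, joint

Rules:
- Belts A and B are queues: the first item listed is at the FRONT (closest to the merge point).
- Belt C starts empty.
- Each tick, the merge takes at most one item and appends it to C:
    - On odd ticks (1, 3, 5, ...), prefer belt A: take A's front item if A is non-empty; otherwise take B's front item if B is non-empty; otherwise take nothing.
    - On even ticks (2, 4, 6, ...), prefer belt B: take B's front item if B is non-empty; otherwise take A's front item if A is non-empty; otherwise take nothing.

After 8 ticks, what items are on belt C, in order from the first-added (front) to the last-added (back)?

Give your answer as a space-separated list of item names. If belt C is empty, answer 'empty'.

Answer: jar grate plank clip keg iron apple joint

Derivation:
Tick 1: prefer A, take jar from A; A=[plank,keg,apple] B=[grate,clip,iron,joint] C=[jar]
Tick 2: prefer B, take grate from B; A=[plank,keg,apple] B=[clip,iron,joint] C=[jar,grate]
Tick 3: prefer A, take plank from A; A=[keg,apple] B=[clip,iron,joint] C=[jar,grate,plank]
Tick 4: prefer B, take clip from B; A=[keg,apple] B=[iron,joint] C=[jar,grate,plank,clip]
Tick 5: prefer A, take keg from A; A=[apple] B=[iron,joint] C=[jar,grate,plank,clip,keg]
Tick 6: prefer B, take iron from B; A=[apple] B=[joint] C=[jar,grate,plank,clip,keg,iron]
Tick 7: prefer A, take apple from A; A=[-] B=[joint] C=[jar,grate,plank,clip,keg,iron,apple]
Tick 8: prefer B, take joint from B; A=[-] B=[-] C=[jar,grate,plank,clip,keg,iron,apple,joint]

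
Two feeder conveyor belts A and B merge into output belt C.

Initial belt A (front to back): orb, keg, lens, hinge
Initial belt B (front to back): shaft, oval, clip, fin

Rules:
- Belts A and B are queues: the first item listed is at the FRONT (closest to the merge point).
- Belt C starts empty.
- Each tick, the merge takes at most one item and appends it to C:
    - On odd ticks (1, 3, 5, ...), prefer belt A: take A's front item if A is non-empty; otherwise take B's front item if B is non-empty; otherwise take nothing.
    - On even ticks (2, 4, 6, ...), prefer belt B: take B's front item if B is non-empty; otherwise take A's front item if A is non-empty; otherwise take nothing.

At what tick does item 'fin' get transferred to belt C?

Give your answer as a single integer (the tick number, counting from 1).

Tick 1: prefer A, take orb from A; A=[keg,lens,hinge] B=[shaft,oval,clip,fin] C=[orb]
Tick 2: prefer B, take shaft from B; A=[keg,lens,hinge] B=[oval,clip,fin] C=[orb,shaft]
Tick 3: prefer A, take keg from A; A=[lens,hinge] B=[oval,clip,fin] C=[orb,shaft,keg]
Tick 4: prefer B, take oval from B; A=[lens,hinge] B=[clip,fin] C=[orb,shaft,keg,oval]
Tick 5: prefer A, take lens from A; A=[hinge] B=[clip,fin] C=[orb,shaft,keg,oval,lens]
Tick 6: prefer B, take clip from B; A=[hinge] B=[fin] C=[orb,shaft,keg,oval,lens,clip]
Tick 7: prefer A, take hinge from A; A=[-] B=[fin] C=[orb,shaft,keg,oval,lens,clip,hinge]
Tick 8: prefer B, take fin from B; A=[-] B=[-] C=[orb,shaft,keg,oval,lens,clip,hinge,fin]

Answer: 8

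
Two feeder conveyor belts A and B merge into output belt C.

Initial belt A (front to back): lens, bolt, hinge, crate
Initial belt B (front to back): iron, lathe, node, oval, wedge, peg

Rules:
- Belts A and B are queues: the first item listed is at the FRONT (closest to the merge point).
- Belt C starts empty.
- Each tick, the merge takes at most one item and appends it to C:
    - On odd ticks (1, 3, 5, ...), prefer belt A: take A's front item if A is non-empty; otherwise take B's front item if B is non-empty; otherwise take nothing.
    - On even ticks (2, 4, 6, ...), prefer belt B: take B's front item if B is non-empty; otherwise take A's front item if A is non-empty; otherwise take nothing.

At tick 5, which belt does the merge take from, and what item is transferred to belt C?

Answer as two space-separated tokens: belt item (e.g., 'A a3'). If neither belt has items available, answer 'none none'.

Tick 1: prefer A, take lens from A; A=[bolt,hinge,crate] B=[iron,lathe,node,oval,wedge,peg] C=[lens]
Tick 2: prefer B, take iron from B; A=[bolt,hinge,crate] B=[lathe,node,oval,wedge,peg] C=[lens,iron]
Tick 3: prefer A, take bolt from A; A=[hinge,crate] B=[lathe,node,oval,wedge,peg] C=[lens,iron,bolt]
Tick 4: prefer B, take lathe from B; A=[hinge,crate] B=[node,oval,wedge,peg] C=[lens,iron,bolt,lathe]
Tick 5: prefer A, take hinge from A; A=[crate] B=[node,oval,wedge,peg] C=[lens,iron,bolt,lathe,hinge]

Answer: A hinge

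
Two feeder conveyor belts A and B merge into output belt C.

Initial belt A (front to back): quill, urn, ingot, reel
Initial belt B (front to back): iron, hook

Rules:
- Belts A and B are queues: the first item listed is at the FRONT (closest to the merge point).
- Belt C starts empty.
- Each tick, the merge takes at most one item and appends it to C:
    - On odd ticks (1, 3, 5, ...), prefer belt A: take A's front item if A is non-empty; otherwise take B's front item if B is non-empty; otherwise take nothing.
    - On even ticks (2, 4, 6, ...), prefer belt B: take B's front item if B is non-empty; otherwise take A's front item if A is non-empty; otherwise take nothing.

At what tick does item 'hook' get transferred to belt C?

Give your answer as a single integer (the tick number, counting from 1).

Tick 1: prefer A, take quill from A; A=[urn,ingot,reel] B=[iron,hook] C=[quill]
Tick 2: prefer B, take iron from B; A=[urn,ingot,reel] B=[hook] C=[quill,iron]
Tick 3: prefer A, take urn from A; A=[ingot,reel] B=[hook] C=[quill,iron,urn]
Tick 4: prefer B, take hook from B; A=[ingot,reel] B=[-] C=[quill,iron,urn,hook]

Answer: 4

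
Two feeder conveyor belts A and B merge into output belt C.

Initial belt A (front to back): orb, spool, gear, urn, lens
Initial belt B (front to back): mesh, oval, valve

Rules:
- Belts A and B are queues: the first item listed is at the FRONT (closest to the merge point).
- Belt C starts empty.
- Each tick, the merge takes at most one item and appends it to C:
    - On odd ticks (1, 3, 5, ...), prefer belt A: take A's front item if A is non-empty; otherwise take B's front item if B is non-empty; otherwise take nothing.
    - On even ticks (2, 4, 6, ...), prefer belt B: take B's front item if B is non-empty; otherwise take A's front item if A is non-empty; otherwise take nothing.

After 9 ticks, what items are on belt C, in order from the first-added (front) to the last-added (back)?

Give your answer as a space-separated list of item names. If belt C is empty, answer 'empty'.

Tick 1: prefer A, take orb from A; A=[spool,gear,urn,lens] B=[mesh,oval,valve] C=[orb]
Tick 2: prefer B, take mesh from B; A=[spool,gear,urn,lens] B=[oval,valve] C=[orb,mesh]
Tick 3: prefer A, take spool from A; A=[gear,urn,lens] B=[oval,valve] C=[orb,mesh,spool]
Tick 4: prefer B, take oval from B; A=[gear,urn,lens] B=[valve] C=[orb,mesh,spool,oval]
Tick 5: prefer A, take gear from A; A=[urn,lens] B=[valve] C=[orb,mesh,spool,oval,gear]
Tick 6: prefer B, take valve from B; A=[urn,lens] B=[-] C=[orb,mesh,spool,oval,gear,valve]
Tick 7: prefer A, take urn from A; A=[lens] B=[-] C=[orb,mesh,spool,oval,gear,valve,urn]
Tick 8: prefer B, take lens from A; A=[-] B=[-] C=[orb,mesh,spool,oval,gear,valve,urn,lens]
Tick 9: prefer A, both empty, nothing taken; A=[-] B=[-] C=[orb,mesh,spool,oval,gear,valve,urn,lens]

Answer: orb mesh spool oval gear valve urn lens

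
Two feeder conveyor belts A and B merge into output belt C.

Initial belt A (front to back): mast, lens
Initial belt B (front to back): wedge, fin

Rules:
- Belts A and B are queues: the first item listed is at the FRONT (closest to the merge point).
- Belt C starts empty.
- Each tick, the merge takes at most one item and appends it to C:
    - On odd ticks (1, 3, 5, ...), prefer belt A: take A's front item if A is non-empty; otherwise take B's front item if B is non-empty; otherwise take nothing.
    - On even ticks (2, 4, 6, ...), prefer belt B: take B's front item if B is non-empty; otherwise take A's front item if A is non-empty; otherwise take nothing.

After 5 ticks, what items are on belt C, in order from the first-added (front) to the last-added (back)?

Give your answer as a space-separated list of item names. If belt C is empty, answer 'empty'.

Answer: mast wedge lens fin

Derivation:
Tick 1: prefer A, take mast from A; A=[lens] B=[wedge,fin] C=[mast]
Tick 2: prefer B, take wedge from B; A=[lens] B=[fin] C=[mast,wedge]
Tick 3: prefer A, take lens from A; A=[-] B=[fin] C=[mast,wedge,lens]
Tick 4: prefer B, take fin from B; A=[-] B=[-] C=[mast,wedge,lens,fin]
Tick 5: prefer A, both empty, nothing taken; A=[-] B=[-] C=[mast,wedge,lens,fin]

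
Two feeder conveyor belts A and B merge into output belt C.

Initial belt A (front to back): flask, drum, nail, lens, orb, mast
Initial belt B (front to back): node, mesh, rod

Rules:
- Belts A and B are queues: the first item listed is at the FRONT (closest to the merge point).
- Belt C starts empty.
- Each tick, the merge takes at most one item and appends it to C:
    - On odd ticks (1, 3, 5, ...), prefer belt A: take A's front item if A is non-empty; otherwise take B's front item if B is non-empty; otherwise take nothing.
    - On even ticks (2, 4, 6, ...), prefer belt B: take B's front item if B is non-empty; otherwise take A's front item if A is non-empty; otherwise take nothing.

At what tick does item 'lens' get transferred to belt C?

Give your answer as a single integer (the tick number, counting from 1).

Answer: 7

Derivation:
Tick 1: prefer A, take flask from A; A=[drum,nail,lens,orb,mast] B=[node,mesh,rod] C=[flask]
Tick 2: prefer B, take node from B; A=[drum,nail,lens,orb,mast] B=[mesh,rod] C=[flask,node]
Tick 3: prefer A, take drum from A; A=[nail,lens,orb,mast] B=[mesh,rod] C=[flask,node,drum]
Tick 4: prefer B, take mesh from B; A=[nail,lens,orb,mast] B=[rod] C=[flask,node,drum,mesh]
Tick 5: prefer A, take nail from A; A=[lens,orb,mast] B=[rod] C=[flask,node,drum,mesh,nail]
Tick 6: prefer B, take rod from B; A=[lens,orb,mast] B=[-] C=[flask,node,drum,mesh,nail,rod]
Tick 7: prefer A, take lens from A; A=[orb,mast] B=[-] C=[flask,node,drum,mesh,nail,rod,lens]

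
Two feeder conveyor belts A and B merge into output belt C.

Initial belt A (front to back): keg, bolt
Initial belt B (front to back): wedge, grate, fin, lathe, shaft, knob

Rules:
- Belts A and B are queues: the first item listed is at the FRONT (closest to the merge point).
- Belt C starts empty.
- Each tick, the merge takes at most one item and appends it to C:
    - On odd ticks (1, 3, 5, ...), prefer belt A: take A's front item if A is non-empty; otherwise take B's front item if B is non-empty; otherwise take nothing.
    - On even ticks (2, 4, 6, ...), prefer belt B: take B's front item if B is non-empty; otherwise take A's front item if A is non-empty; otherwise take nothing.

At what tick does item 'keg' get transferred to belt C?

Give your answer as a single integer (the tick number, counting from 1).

Answer: 1

Derivation:
Tick 1: prefer A, take keg from A; A=[bolt] B=[wedge,grate,fin,lathe,shaft,knob] C=[keg]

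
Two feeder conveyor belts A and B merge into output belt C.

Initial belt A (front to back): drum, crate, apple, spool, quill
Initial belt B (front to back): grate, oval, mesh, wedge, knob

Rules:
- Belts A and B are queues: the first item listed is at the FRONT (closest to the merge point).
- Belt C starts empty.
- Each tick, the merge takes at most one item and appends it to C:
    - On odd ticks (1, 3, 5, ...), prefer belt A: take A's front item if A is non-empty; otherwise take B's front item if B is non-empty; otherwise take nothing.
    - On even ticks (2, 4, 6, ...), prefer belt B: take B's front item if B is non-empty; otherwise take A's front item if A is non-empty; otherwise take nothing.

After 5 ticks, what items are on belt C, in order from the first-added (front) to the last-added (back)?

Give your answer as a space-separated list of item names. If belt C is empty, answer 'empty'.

Tick 1: prefer A, take drum from A; A=[crate,apple,spool,quill] B=[grate,oval,mesh,wedge,knob] C=[drum]
Tick 2: prefer B, take grate from B; A=[crate,apple,spool,quill] B=[oval,mesh,wedge,knob] C=[drum,grate]
Tick 3: prefer A, take crate from A; A=[apple,spool,quill] B=[oval,mesh,wedge,knob] C=[drum,grate,crate]
Tick 4: prefer B, take oval from B; A=[apple,spool,quill] B=[mesh,wedge,knob] C=[drum,grate,crate,oval]
Tick 5: prefer A, take apple from A; A=[spool,quill] B=[mesh,wedge,knob] C=[drum,grate,crate,oval,apple]

Answer: drum grate crate oval apple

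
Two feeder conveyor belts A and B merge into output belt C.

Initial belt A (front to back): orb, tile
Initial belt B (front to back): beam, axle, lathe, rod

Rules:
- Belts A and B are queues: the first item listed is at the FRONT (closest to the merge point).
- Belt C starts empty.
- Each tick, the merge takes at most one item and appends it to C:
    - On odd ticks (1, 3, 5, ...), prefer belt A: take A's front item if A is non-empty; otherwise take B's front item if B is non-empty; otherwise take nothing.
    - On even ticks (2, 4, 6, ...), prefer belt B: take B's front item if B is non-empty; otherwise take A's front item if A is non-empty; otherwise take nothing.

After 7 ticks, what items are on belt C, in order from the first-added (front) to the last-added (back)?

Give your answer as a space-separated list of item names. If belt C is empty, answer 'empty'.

Tick 1: prefer A, take orb from A; A=[tile] B=[beam,axle,lathe,rod] C=[orb]
Tick 2: prefer B, take beam from B; A=[tile] B=[axle,lathe,rod] C=[orb,beam]
Tick 3: prefer A, take tile from A; A=[-] B=[axle,lathe,rod] C=[orb,beam,tile]
Tick 4: prefer B, take axle from B; A=[-] B=[lathe,rod] C=[orb,beam,tile,axle]
Tick 5: prefer A, take lathe from B; A=[-] B=[rod] C=[orb,beam,tile,axle,lathe]
Tick 6: prefer B, take rod from B; A=[-] B=[-] C=[orb,beam,tile,axle,lathe,rod]
Tick 7: prefer A, both empty, nothing taken; A=[-] B=[-] C=[orb,beam,tile,axle,lathe,rod]

Answer: orb beam tile axle lathe rod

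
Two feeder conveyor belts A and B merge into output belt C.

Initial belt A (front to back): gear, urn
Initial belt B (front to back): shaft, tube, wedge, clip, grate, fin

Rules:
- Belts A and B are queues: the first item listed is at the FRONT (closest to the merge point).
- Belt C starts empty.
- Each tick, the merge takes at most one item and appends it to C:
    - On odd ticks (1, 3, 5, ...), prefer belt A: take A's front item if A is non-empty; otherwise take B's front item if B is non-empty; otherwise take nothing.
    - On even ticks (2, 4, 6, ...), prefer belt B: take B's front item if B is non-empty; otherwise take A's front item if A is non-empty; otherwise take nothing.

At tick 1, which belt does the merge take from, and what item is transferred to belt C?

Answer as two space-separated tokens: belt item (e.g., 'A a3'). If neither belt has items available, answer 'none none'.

Answer: A gear

Derivation:
Tick 1: prefer A, take gear from A; A=[urn] B=[shaft,tube,wedge,clip,grate,fin] C=[gear]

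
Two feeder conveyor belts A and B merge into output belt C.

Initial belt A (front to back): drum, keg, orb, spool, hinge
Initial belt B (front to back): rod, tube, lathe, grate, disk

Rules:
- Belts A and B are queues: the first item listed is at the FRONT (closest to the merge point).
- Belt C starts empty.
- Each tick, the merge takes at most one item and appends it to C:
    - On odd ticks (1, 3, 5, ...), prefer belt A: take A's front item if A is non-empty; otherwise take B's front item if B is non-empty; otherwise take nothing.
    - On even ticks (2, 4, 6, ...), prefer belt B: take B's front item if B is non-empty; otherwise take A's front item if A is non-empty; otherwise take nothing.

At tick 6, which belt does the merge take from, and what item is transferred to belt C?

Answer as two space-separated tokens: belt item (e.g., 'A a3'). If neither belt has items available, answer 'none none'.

Tick 1: prefer A, take drum from A; A=[keg,orb,spool,hinge] B=[rod,tube,lathe,grate,disk] C=[drum]
Tick 2: prefer B, take rod from B; A=[keg,orb,spool,hinge] B=[tube,lathe,grate,disk] C=[drum,rod]
Tick 3: prefer A, take keg from A; A=[orb,spool,hinge] B=[tube,lathe,grate,disk] C=[drum,rod,keg]
Tick 4: prefer B, take tube from B; A=[orb,spool,hinge] B=[lathe,grate,disk] C=[drum,rod,keg,tube]
Tick 5: prefer A, take orb from A; A=[spool,hinge] B=[lathe,grate,disk] C=[drum,rod,keg,tube,orb]
Tick 6: prefer B, take lathe from B; A=[spool,hinge] B=[grate,disk] C=[drum,rod,keg,tube,orb,lathe]

Answer: B lathe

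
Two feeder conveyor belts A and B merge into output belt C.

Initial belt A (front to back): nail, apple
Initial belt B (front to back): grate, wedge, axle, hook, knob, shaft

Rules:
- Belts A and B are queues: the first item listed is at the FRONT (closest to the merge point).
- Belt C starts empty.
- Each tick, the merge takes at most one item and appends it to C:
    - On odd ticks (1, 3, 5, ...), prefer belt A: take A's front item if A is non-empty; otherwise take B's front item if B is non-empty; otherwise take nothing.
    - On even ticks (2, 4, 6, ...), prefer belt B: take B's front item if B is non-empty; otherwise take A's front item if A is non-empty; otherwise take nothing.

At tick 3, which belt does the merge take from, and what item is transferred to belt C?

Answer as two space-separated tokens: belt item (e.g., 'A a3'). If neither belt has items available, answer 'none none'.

Answer: A apple

Derivation:
Tick 1: prefer A, take nail from A; A=[apple] B=[grate,wedge,axle,hook,knob,shaft] C=[nail]
Tick 2: prefer B, take grate from B; A=[apple] B=[wedge,axle,hook,knob,shaft] C=[nail,grate]
Tick 3: prefer A, take apple from A; A=[-] B=[wedge,axle,hook,knob,shaft] C=[nail,grate,apple]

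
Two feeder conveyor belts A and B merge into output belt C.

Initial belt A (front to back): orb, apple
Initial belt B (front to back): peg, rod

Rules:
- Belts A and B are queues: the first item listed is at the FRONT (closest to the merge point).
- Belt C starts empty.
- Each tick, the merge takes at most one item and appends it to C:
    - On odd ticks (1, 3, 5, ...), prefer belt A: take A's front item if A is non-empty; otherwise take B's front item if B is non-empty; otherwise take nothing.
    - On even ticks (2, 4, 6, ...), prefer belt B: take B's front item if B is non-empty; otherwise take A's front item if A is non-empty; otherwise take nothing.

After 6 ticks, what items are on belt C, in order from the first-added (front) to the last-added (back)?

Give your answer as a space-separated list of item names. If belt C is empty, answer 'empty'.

Tick 1: prefer A, take orb from A; A=[apple] B=[peg,rod] C=[orb]
Tick 2: prefer B, take peg from B; A=[apple] B=[rod] C=[orb,peg]
Tick 3: prefer A, take apple from A; A=[-] B=[rod] C=[orb,peg,apple]
Tick 4: prefer B, take rod from B; A=[-] B=[-] C=[orb,peg,apple,rod]
Tick 5: prefer A, both empty, nothing taken; A=[-] B=[-] C=[orb,peg,apple,rod]
Tick 6: prefer B, both empty, nothing taken; A=[-] B=[-] C=[orb,peg,apple,rod]

Answer: orb peg apple rod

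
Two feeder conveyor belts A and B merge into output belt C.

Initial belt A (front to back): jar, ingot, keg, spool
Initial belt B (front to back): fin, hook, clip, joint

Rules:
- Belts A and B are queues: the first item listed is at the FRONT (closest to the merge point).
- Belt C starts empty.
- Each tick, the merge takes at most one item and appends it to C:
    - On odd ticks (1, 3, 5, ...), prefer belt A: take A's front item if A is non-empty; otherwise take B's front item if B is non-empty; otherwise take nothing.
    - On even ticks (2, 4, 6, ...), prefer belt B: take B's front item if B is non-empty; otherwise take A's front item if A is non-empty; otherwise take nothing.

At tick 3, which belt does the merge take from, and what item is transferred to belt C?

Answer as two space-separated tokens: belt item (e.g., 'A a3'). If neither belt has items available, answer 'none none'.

Tick 1: prefer A, take jar from A; A=[ingot,keg,spool] B=[fin,hook,clip,joint] C=[jar]
Tick 2: prefer B, take fin from B; A=[ingot,keg,spool] B=[hook,clip,joint] C=[jar,fin]
Tick 3: prefer A, take ingot from A; A=[keg,spool] B=[hook,clip,joint] C=[jar,fin,ingot]

Answer: A ingot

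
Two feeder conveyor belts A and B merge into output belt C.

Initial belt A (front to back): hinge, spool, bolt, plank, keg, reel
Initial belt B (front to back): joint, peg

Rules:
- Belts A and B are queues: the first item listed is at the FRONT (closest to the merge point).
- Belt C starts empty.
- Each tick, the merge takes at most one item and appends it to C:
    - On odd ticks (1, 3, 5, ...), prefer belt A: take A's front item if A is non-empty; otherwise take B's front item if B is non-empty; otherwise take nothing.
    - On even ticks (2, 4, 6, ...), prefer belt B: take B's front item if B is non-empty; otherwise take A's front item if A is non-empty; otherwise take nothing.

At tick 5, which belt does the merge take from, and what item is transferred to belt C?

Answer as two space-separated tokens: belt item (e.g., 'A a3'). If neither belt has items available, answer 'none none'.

Tick 1: prefer A, take hinge from A; A=[spool,bolt,plank,keg,reel] B=[joint,peg] C=[hinge]
Tick 2: prefer B, take joint from B; A=[spool,bolt,plank,keg,reel] B=[peg] C=[hinge,joint]
Tick 3: prefer A, take spool from A; A=[bolt,plank,keg,reel] B=[peg] C=[hinge,joint,spool]
Tick 4: prefer B, take peg from B; A=[bolt,plank,keg,reel] B=[-] C=[hinge,joint,spool,peg]
Tick 5: prefer A, take bolt from A; A=[plank,keg,reel] B=[-] C=[hinge,joint,spool,peg,bolt]

Answer: A bolt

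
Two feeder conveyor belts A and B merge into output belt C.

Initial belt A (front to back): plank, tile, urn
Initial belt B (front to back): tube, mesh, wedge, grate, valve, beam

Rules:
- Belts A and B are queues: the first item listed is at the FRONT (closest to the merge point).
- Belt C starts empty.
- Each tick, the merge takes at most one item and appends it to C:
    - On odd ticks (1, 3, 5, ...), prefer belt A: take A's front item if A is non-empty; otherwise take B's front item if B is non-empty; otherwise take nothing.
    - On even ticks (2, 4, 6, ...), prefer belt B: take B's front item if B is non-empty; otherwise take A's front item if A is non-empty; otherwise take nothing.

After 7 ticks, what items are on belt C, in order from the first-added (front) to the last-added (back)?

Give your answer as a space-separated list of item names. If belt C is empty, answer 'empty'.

Tick 1: prefer A, take plank from A; A=[tile,urn] B=[tube,mesh,wedge,grate,valve,beam] C=[plank]
Tick 2: prefer B, take tube from B; A=[tile,urn] B=[mesh,wedge,grate,valve,beam] C=[plank,tube]
Tick 3: prefer A, take tile from A; A=[urn] B=[mesh,wedge,grate,valve,beam] C=[plank,tube,tile]
Tick 4: prefer B, take mesh from B; A=[urn] B=[wedge,grate,valve,beam] C=[plank,tube,tile,mesh]
Tick 5: prefer A, take urn from A; A=[-] B=[wedge,grate,valve,beam] C=[plank,tube,tile,mesh,urn]
Tick 6: prefer B, take wedge from B; A=[-] B=[grate,valve,beam] C=[plank,tube,tile,mesh,urn,wedge]
Tick 7: prefer A, take grate from B; A=[-] B=[valve,beam] C=[plank,tube,tile,mesh,urn,wedge,grate]

Answer: plank tube tile mesh urn wedge grate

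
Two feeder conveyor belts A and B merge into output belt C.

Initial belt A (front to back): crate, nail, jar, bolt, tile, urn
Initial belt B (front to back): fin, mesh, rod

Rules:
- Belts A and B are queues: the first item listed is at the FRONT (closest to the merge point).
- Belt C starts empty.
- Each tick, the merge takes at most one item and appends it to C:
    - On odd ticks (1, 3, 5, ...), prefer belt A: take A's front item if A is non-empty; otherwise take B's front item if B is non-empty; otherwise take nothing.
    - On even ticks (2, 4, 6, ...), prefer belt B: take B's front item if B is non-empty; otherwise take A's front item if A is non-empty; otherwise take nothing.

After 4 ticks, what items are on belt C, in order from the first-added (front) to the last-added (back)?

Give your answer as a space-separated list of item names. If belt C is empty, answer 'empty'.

Tick 1: prefer A, take crate from A; A=[nail,jar,bolt,tile,urn] B=[fin,mesh,rod] C=[crate]
Tick 2: prefer B, take fin from B; A=[nail,jar,bolt,tile,urn] B=[mesh,rod] C=[crate,fin]
Tick 3: prefer A, take nail from A; A=[jar,bolt,tile,urn] B=[mesh,rod] C=[crate,fin,nail]
Tick 4: prefer B, take mesh from B; A=[jar,bolt,tile,urn] B=[rod] C=[crate,fin,nail,mesh]

Answer: crate fin nail mesh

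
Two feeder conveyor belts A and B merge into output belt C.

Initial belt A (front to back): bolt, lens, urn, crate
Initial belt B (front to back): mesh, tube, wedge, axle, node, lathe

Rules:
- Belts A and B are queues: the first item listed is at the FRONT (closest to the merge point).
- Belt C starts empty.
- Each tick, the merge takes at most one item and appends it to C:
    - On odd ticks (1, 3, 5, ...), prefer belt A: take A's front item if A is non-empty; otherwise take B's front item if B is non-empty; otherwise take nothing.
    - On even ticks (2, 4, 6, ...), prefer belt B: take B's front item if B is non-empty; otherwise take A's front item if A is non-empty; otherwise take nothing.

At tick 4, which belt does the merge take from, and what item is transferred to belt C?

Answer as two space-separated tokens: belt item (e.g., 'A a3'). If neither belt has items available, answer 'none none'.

Answer: B tube

Derivation:
Tick 1: prefer A, take bolt from A; A=[lens,urn,crate] B=[mesh,tube,wedge,axle,node,lathe] C=[bolt]
Tick 2: prefer B, take mesh from B; A=[lens,urn,crate] B=[tube,wedge,axle,node,lathe] C=[bolt,mesh]
Tick 3: prefer A, take lens from A; A=[urn,crate] B=[tube,wedge,axle,node,lathe] C=[bolt,mesh,lens]
Tick 4: prefer B, take tube from B; A=[urn,crate] B=[wedge,axle,node,lathe] C=[bolt,mesh,lens,tube]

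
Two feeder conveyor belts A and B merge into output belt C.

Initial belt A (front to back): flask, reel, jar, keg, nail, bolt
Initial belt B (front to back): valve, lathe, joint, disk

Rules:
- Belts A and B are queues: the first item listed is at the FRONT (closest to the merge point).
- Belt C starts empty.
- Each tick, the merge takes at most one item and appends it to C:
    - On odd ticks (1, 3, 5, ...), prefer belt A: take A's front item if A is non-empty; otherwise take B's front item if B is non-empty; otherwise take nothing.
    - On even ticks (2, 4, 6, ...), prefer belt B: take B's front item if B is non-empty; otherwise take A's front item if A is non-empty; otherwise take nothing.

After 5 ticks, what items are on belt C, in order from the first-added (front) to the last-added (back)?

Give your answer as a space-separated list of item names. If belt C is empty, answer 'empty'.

Tick 1: prefer A, take flask from A; A=[reel,jar,keg,nail,bolt] B=[valve,lathe,joint,disk] C=[flask]
Tick 2: prefer B, take valve from B; A=[reel,jar,keg,nail,bolt] B=[lathe,joint,disk] C=[flask,valve]
Tick 3: prefer A, take reel from A; A=[jar,keg,nail,bolt] B=[lathe,joint,disk] C=[flask,valve,reel]
Tick 4: prefer B, take lathe from B; A=[jar,keg,nail,bolt] B=[joint,disk] C=[flask,valve,reel,lathe]
Tick 5: prefer A, take jar from A; A=[keg,nail,bolt] B=[joint,disk] C=[flask,valve,reel,lathe,jar]

Answer: flask valve reel lathe jar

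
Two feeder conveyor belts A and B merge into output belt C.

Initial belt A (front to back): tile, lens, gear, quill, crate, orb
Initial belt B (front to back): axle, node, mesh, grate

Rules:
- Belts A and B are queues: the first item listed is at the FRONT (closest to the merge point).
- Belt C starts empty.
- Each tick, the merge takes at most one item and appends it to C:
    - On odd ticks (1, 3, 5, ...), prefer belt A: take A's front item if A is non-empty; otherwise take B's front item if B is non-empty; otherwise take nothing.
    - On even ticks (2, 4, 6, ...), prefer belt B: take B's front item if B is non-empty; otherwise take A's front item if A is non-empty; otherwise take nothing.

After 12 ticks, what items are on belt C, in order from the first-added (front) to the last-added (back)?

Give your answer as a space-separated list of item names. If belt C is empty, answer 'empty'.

Answer: tile axle lens node gear mesh quill grate crate orb

Derivation:
Tick 1: prefer A, take tile from A; A=[lens,gear,quill,crate,orb] B=[axle,node,mesh,grate] C=[tile]
Tick 2: prefer B, take axle from B; A=[lens,gear,quill,crate,orb] B=[node,mesh,grate] C=[tile,axle]
Tick 3: prefer A, take lens from A; A=[gear,quill,crate,orb] B=[node,mesh,grate] C=[tile,axle,lens]
Tick 4: prefer B, take node from B; A=[gear,quill,crate,orb] B=[mesh,grate] C=[tile,axle,lens,node]
Tick 5: prefer A, take gear from A; A=[quill,crate,orb] B=[mesh,grate] C=[tile,axle,lens,node,gear]
Tick 6: prefer B, take mesh from B; A=[quill,crate,orb] B=[grate] C=[tile,axle,lens,node,gear,mesh]
Tick 7: prefer A, take quill from A; A=[crate,orb] B=[grate] C=[tile,axle,lens,node,gear,mesh,quill]
Tick 8: prefer B, take grate from B; A=[crate,orb] B=[-] C=[tile,axle,lens,node,gear,mesh,quill,grate]
Tick 9: prefer A, take crate from A; A=[orb] B=[-] C=[tile,axle,lens,node,gear,mesh,quill,grate,crate]
Tick 10: prefer B, take orb from A; A=[-] B=[-] C=[tile,axle,lens,node,gear,mesh,quill,grate,crate,orb]
Tick 11: prefer A, both empty, nothing taken; A=[-] B=[-] C=[tile,axle,lens,node,gear,mesh,quill,grate,crate,orb]
Tick 12: prefer B, both empty, nothing taken; A=[-] B=[-] C=[tile,axle,lens,node,gear,mesh,quill,grate,crate,orb]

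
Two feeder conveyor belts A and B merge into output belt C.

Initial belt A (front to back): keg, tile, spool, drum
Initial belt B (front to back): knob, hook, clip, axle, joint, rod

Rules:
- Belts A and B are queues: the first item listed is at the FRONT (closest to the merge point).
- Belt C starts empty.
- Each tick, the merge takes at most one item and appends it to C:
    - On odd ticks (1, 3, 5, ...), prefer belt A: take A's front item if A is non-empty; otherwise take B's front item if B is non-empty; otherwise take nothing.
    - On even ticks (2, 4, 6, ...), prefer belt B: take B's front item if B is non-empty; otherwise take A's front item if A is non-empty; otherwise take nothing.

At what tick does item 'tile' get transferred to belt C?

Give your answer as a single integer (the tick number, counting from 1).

Answer: 3

Derivation:
Tick 1: prefer A, take keg from A; A=[tile,spool,drum] B=[knob,hook,clip,axle,joint,rod] C=[keg]
Tick 2: prefer B, take knob from B; A=[tile,spool,drum] B=[hook,clip,axle,joint,rod] C=[keg,knob]
Tick 3: prefer A, take tile from A; A=[spool,drum] B=[hook,clip,axle,joint,rod] C=[keg,knob,tile]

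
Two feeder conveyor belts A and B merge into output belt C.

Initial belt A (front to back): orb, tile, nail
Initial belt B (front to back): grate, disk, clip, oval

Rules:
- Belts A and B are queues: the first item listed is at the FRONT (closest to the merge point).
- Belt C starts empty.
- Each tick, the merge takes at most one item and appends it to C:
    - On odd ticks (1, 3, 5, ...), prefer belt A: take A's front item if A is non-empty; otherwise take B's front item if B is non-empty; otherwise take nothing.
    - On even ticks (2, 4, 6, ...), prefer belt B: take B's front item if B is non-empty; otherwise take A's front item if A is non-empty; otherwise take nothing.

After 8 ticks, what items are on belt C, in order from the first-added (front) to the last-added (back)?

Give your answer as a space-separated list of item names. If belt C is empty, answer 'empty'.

Tick 1: prefer A, take orb from A; A=[tile,nail] B=[grate,disk,clip,oval] C=[orb]
Tick 2: prefer B, take grate from B; A=[tile,nail] B=[disk,clip,oval] C=[orb,grate]
Tick 3: prefer A, take tile from A; A=[nail] B=[disk,clip,oval] C=[orb,grate,tile]
Tick 4: prefer B, take disk from B; A=[nail] B=[clip,oval] C=[orb,grate,tile,disk]
Tick 5: prefer A, take nail from A; A=[-] B=[clip,oval] C=[orb,grate,tile,disk,nail]
Tick 6: prefer B, take clip from B; A=[-] B=[oval] C=[orb,grate,tile,disk,nail,clip]
Tick 7: prefer A, take oval from B; A=[-] B=[-] C=[orb,grate,tile,disk,nail,clip,oval]
Tick 8: prefer B, both empty, nothing taken; A=[-] B=[-] C=[orb,grate,tile,disk,nail,clip,oval]

Answer: orb grate tile disk nail clip oval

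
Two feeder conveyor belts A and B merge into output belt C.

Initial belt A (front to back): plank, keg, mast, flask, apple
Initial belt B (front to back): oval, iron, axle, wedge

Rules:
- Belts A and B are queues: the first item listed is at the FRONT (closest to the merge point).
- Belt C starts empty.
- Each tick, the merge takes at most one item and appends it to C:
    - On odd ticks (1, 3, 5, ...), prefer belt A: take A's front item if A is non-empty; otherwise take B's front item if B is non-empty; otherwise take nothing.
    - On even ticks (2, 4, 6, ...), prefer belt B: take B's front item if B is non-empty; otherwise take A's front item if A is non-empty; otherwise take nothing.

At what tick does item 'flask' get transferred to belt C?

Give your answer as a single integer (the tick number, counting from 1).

Answer: 7

Derivation:
Tick 1: prefer A, take plank from A; A=[keg,mast,flask,apple] B=[oval,iron,axle,wedge] C=[plank]
Tick 2: prefer B, take oval from B; A=[keg,mast,flask,apple] B=[iron,axle,wedge] C=[plank,oval]
Tick 3: prefer A, take keg from A; A=[mast,flask,apple] B=[iron,axle,wedge] C=[plank,oval,keg]
Tick 4: prefer B, take iron from B; A=[mast,flask,apple] B=[axle,wedge] C=[plank,oval,keg,iron]
Tick 5: prefer A, take mast from A; A=[flask,apple] B=[axle,wedge] C=[plank,oval,keg,iron,mast]
Tick 6: prefer B, take axle from B; A=[flask,apple] B=[wedge] C=[plank,oval,keg,iron,mast,axle]
Tick 7: prefer A, take flask from A; A=[apple] B=[wedge] C=[plank,oval,keg,iron,mast,axle,flask]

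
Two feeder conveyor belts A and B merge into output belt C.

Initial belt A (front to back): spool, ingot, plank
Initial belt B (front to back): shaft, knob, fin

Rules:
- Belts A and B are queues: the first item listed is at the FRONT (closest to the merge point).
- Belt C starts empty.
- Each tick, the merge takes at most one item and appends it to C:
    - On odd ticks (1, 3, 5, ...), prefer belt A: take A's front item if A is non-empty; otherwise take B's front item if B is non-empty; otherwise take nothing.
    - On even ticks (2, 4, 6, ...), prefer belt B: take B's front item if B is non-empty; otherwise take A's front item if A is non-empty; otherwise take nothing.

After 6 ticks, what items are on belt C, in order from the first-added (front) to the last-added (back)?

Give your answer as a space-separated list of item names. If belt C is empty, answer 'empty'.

Tick 1: prefer A, take spool from A; A=[ingot,plank] B=[shaft,knob,fin] C=[spool]
Tick 2: prefer B, take shaft from B; A=[ingot,plank] B=[knob,fin] C=[spool,shaft]
Tick 3: prefer A, take ingot from A; A=[plank] B=[knob,fin] C=[spool,shaft,ingot]
Tick 4: prefer B, take knob from B; A=[plank] B=[fin] C=[spool,shaft,ingot,knob]
Tick 5: prefer A, take plank from A; A=[-] B=[fin] C=[spool,shaft,ingot,knob,plank]
Tick 6: prefer B, take fin from B; A=[-] B=[-] C=[spool,shaft,ingot,knob,plank,fin]

Answer: spool shaft ingot knob plank fin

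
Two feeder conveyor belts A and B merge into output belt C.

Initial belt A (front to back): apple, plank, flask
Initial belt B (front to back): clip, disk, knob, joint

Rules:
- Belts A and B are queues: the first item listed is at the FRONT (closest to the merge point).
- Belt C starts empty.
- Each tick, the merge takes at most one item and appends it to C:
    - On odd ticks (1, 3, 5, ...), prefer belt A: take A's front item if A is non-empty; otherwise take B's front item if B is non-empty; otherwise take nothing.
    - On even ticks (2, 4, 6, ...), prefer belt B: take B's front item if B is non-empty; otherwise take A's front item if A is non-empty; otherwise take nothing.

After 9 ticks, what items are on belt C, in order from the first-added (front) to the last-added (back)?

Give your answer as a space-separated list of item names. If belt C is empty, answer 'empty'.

Tick 1: prefer A, take apple from A; A=[plank,flask] B=[clip,disk,knob,joint] C=[apple]
Tick 2: prefer B, take clip from B; A=[plank,flask] B=[disk,knob,joint] C=[apple,clip]
Tick 3: prefer A, take plank from A; A=[flask] B=[disk,knob,joint] C=[apple,clip,plank]
Tick 4: prefer B, take disk from B; A=[flask] B=[knob,joint] C=[apple,clip,plank,disk]
Tick 5: prefer A, take flask from A; A=[-] B=[knob,joint] C=[apple,clip,plank,disk,flask]
Tick 6: prefer B, take knob from B; A=[-] B=[joint] C=[apple,clip,plank,disk,flask,knob]
Tick 7: prefer A, take joint from B; A=[-] B=[-] C=[apple,clip,plank,disk,flask,knob,joint]
Tick 8: prefer B, both empty, nothing taken; A=[-] B=[-] C=[apple,clip,plank,disk,flask,knob,joint]
Tick 9: prefer A, both empty, nothing taken; A=[-] B=[-] C=[apple,clip,plank,disk,flask,knob,joint]

Answer: apple clip plank disk flask knob joint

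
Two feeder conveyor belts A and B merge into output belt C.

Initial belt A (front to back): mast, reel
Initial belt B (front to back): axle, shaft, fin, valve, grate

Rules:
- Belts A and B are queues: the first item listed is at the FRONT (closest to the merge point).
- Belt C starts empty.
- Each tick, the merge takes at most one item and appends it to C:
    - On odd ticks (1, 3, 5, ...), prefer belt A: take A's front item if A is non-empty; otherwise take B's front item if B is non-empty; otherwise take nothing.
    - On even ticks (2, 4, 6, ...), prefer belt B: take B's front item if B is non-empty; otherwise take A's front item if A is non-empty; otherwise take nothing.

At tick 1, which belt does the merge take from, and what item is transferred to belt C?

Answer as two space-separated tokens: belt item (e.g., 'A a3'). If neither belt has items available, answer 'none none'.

Answer: A mast

Derivation:
Tick 1: prefer A, take mast from A; A=[reel] B=[axle,shaft,fin,valve,grate] C=[mast]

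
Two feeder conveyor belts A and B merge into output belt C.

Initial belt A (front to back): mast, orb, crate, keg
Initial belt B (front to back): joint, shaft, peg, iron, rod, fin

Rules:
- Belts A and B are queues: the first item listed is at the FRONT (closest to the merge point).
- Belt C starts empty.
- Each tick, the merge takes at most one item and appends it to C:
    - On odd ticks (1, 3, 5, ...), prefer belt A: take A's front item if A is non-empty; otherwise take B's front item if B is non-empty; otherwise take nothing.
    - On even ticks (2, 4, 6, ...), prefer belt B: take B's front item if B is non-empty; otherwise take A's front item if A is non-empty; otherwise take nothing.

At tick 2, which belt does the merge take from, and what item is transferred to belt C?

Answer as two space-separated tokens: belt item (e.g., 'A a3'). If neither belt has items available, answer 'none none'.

Answer: B joint

Derivation:
Tick 1: prefer A, take mast from A; A=[orb,crate,keg] B=[joint,shaft,peg,iron,rod,fin] C=[mast]
Tick 2: prefer B, take joint from B; A=[orb,crate,keg] B=[shaft,peg,iron,rod,fin] C=[mast,joint]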